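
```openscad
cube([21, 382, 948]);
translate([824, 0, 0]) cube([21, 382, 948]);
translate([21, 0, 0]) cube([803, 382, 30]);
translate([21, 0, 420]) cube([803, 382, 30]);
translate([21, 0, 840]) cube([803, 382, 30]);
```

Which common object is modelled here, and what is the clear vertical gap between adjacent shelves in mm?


A bookshelf. The clear shelf gap is 390 mm.

Two tall side panels with 3 horizontal boards between them — a bookshelf. The first two shelf undersides are at z = 0 and z = 420; with shelf thickness 30, the clear gap is 420 − 0 − 30 = 390 mm.


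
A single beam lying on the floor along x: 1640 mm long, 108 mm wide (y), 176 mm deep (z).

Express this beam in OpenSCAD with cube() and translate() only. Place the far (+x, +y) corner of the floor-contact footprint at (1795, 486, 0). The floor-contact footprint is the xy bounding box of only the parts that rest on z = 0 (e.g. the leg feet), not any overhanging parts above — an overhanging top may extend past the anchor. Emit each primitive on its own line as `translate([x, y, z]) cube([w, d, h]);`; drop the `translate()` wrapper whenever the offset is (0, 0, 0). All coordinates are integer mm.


translate([155, 378, 0]) cube([1640, 108, 176]);


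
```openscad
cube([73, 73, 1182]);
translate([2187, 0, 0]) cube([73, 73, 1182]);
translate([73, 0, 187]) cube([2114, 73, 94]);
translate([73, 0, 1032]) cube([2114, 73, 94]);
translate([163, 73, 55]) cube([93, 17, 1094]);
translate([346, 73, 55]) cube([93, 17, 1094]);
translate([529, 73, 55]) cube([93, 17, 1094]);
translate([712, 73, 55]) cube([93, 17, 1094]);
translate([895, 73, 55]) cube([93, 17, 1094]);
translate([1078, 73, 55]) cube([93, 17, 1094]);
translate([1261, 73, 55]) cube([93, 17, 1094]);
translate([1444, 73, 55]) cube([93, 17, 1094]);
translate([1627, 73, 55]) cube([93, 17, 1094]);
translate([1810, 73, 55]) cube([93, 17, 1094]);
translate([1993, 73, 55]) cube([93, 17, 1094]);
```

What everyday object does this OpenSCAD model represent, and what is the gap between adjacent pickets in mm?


A fence section. The picket gap is 90 mm.

Two posts, two rails, 11 pickets — a fence section. Span 2114 mm holds 11 pickets of 93 mm with 12 equal gaps: ⌊(2114 − 11·93) / 12⌋ = 90 mm.


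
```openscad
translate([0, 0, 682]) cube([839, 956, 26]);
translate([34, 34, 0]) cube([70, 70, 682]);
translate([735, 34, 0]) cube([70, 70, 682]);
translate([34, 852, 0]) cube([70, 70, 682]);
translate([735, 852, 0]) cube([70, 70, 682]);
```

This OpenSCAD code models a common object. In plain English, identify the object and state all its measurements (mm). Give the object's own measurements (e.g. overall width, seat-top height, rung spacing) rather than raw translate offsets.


A table: top 839 mm (x) × 956 mm (y), 26 mm thick, upper face at z = 708 mm, on four 70×70 mm square legs, each inset 34 mm from the nearest pair of top edges from z = 0 to the bottom of the top.


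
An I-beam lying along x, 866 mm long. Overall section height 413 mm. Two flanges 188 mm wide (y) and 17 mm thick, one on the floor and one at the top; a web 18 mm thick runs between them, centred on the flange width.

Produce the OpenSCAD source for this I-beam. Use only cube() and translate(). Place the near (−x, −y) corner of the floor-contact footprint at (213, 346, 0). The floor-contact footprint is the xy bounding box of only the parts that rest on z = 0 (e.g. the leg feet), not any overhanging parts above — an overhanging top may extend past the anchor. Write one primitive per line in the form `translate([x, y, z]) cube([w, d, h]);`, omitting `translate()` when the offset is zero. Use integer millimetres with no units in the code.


translate([213, 346, 0]) cube([866, 188, 17]);
translate([213, 431, 17]) cube([866, 18, 379]);
translate([213, 346, 396]) cube([866, 188, 17]);


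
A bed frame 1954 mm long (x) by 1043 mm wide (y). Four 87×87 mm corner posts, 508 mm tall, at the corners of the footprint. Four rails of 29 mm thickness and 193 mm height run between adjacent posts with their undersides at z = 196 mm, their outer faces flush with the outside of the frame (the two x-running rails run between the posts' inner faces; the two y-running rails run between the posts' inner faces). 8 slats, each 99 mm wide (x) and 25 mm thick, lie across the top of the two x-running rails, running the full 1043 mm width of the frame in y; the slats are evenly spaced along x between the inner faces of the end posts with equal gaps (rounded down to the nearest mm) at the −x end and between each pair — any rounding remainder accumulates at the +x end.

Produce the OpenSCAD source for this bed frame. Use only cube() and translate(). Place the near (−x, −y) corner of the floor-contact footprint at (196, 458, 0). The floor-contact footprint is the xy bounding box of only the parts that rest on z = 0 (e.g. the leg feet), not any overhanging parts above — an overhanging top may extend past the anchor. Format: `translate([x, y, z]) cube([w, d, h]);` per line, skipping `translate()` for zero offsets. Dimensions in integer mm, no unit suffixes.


translate([196, 458, 0]) cube([87, 87, 508]);
translate([196, 1414, 0]) cube([87, 87, 508]);
translate([2063, 458, 0]) cube([87, 87, 508]);
translate([2063, 1414, 0]) cube([87, 87, 508]);
translate([283, 458, 196]) cube([1780, 29, 193]);
translate([283, 1472, 196]) cube([1780, 29, 193]);
translate([196, 545, 196]) cube([29, 869, 193]);
translate([2121, 545, 196]) cube([29, 869, 193]);
translate([392, 458, 389]) cube([99, 1043, 25]);
translate([600, 458, 389]) cube([99, 1043, 25]);
translate([808, 458, 389]) cube([99, 1043, 25]);
translate([1016, 458, 389]) cube([99, 1043, 25]);
translate([1224, 458, 389]) cube([99, 1043, 25]);
translate([1432, 458, 389]) cube([99, 1043, 25]);
translate([1640, 458, 389]) cube([99, 1043, 25]);
translate([1848, 458, 389]) cube([99, 1043, 25]);


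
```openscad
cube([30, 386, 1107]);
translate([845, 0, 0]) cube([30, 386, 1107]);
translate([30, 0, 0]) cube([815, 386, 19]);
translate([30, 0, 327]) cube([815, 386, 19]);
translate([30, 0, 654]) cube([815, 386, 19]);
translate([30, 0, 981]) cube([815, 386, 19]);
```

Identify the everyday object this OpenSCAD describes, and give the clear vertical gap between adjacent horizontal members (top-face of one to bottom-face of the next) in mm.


A bookshelf. The clear shelf gap is 308 mm.

Two tall side panels with 4 horizontal boards between them — a bookshelf. The first two shelf undersides are at z = 0 and z = 327; with shelf thickness 19, the clear gap is 327 − 0 − 19 = 308 mm.


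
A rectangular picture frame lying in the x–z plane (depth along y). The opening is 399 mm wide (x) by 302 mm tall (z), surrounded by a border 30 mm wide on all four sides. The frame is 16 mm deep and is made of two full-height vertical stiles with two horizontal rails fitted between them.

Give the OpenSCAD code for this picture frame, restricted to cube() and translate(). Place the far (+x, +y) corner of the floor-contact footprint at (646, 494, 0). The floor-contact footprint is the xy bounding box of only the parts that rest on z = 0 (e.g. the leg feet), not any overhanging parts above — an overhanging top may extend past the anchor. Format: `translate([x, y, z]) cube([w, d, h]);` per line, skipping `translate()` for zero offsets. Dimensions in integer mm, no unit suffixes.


translate([187, 478, 0]) cube([30, 16, 362]);
translate([616, 478, 0]) cube([30, 16, 362]);
translate([217, 478, 0]) cube([399, 16, 30]);
translate([217, 478, 332]) cube([399, 16, 30]);


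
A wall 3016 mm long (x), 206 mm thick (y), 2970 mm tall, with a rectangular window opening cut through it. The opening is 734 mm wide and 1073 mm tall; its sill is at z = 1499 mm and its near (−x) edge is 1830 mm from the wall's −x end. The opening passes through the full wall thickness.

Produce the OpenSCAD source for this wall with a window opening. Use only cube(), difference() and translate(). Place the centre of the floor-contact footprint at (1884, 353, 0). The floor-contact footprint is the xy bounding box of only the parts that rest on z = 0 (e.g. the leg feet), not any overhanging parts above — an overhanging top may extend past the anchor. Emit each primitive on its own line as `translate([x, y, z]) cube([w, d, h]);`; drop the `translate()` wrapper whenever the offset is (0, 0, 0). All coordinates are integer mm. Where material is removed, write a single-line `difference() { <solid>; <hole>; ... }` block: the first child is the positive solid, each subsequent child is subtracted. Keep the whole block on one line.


difference() { translate([376, 250, 0]) cube([3016, 206, 2970]); translate([2206, 250, 1499]) cube([734, 206, 1073]); }


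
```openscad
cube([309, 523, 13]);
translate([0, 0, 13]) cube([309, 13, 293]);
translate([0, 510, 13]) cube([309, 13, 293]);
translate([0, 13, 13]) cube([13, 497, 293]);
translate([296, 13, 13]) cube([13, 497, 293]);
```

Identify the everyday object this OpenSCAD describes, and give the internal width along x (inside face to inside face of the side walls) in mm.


An open box. The internal width is 283 mm.

A 309×523 base slab with four walls standing on it — an open box. The base is 309 mm wide and the walls are 13 mm thick, so the internal width is 309 − 2 × 13 = 283 mm.


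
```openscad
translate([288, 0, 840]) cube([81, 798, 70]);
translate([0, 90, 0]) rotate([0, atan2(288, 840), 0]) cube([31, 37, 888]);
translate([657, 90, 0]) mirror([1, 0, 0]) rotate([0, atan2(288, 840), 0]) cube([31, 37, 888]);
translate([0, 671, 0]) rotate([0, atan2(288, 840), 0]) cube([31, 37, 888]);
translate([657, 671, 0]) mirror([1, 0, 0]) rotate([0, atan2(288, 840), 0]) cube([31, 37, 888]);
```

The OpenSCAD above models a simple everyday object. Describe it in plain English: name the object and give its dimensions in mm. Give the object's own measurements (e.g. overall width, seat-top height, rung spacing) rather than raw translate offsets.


A sawhorse. A 81×798×70 mm beam (x, y, z) sits on two A-frame leg pairs. Each pair is two raked legs of 31×37 mm section (37 mm along y) splaying symmetrically in x. Each leg rises 840 mm vertically over 288 mm of horizontal reach and is 888 mm long along its own axis. Every leg's outer bottom edge rests on the floor and its outer top edge meets a bottom edge of the beam — the left legs (tilting toward +x) meet the beam's −x bottom edge, the right legs (their mirror images, tilting toward −x) meet its +x bottom edge — so the leg tops tuck under the beam, the beam's underside is 840 mm above the floor, and the feet are 657 mm apart outside-to-outside with the beam centred between them. The two leg pairs are set in 90 mm from either end of the beam.


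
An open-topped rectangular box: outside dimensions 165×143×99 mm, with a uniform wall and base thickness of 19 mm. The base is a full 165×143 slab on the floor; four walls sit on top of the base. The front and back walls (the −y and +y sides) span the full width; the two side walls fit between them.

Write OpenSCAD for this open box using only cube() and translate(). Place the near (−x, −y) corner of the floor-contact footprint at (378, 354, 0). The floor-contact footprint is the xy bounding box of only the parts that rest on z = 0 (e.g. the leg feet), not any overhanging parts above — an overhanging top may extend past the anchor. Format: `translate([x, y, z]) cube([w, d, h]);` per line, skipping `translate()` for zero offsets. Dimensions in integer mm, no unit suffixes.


translate([378, 354, 0]) cube([165, 143, 19]);
translate([378, 354, 19]) cube([165, 19, 80]);
translate([378, 478, 19]) cube([165, 19, 80]);
translate([378, 373, 19]) cube([19, 105, 80]);
translate([524, 373, 19]) cube([19, 105, 80]);


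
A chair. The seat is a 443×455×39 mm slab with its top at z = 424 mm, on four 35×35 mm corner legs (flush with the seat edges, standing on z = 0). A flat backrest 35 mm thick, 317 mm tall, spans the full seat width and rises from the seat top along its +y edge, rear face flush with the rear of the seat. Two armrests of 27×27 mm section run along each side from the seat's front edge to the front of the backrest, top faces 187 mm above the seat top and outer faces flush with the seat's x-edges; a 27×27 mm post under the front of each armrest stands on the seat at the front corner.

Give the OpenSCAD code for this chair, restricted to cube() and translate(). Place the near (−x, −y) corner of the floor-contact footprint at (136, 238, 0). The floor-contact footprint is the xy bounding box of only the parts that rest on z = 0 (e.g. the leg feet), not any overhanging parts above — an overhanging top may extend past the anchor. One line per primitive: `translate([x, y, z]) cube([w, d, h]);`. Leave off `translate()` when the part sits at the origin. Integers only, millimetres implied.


translate([136, 238, 385]) cube([443, 455, 39]);
translate([136, 238, 0]) cube([35, 35, 385]);
translate([544, 238, 0]) cube([35, 35, 385]);
translate([136, 658, 0]) cube([35, 35, 385]);
translate([544, 658, 0]) cube([35, 35, 385]);
translate([136, 658, 424]) cube([443, 35, 317]);
translate([136, 238, 584]) cube([27, 420, 27]);
translate([552, 238, 584]) cube([27, 420, 27]);
translate([136, 238, 424]) cube([27, 27, 160]);
translate([552, 238, 424]) cube([27, 27, 160]);


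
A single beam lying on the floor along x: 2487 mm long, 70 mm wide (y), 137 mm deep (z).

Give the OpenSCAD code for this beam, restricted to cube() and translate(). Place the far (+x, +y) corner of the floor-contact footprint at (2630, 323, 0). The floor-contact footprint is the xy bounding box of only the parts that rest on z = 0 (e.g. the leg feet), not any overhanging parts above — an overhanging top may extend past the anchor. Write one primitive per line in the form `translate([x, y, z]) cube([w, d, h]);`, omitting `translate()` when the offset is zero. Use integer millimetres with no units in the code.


translate([143, 253, 0]) cube([2487, 70, 137]);


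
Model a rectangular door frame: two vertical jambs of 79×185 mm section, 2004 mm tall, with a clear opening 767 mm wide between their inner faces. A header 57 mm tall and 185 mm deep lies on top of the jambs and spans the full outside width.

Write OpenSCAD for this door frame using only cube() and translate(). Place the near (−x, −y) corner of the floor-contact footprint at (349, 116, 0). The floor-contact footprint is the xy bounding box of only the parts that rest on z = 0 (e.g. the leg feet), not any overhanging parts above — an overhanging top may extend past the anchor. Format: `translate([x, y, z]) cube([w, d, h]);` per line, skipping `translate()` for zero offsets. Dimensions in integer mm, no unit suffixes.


translate([349, 116, 0]) cube([79, 185, 2004]);
translate([1195, 116, 0]) cube([79, 185, 2004]);
translate([349, 116, 2004]) cube([925, 185, 57]);


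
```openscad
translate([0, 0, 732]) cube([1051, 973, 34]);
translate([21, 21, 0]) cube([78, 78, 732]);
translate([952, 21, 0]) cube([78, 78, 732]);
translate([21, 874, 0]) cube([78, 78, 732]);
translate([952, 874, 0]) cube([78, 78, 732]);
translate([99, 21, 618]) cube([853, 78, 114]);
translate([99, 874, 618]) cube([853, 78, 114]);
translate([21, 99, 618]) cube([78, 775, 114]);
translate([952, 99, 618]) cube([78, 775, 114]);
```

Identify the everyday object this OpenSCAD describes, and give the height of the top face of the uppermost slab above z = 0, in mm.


A table. The table height is 766 mm.

A 1051×973×34 slab sits at z = 732 on four 78 mm square posts — a table. The top surface is at 732 + 34 = 766 mm.


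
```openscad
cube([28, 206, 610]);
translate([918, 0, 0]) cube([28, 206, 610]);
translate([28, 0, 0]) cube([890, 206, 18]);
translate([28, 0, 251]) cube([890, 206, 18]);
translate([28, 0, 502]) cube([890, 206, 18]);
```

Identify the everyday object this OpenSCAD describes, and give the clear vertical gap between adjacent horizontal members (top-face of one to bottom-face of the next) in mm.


A bookshelf. The clear shelf gap is 233 mm.

Two tall side panels with 3 horizontal boards between them — a bookshelf. The first two shelf undersides are at z = 0 and z = 251; with shelf thickness 18, the clear gap is 251 − 0 − 18 = 233 mm.


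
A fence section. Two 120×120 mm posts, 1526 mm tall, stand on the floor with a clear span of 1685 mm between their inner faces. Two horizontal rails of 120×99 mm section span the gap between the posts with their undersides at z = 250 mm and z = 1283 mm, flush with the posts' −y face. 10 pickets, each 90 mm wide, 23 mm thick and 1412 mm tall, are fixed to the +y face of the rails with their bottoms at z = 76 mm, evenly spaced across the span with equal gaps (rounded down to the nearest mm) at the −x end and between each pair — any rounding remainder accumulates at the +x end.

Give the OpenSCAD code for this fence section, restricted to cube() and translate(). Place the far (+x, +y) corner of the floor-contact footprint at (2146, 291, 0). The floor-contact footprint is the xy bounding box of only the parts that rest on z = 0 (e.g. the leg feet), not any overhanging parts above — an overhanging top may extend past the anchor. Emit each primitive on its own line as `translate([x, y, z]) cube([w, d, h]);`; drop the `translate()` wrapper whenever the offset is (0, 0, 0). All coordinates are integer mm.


translate([221, 171, 0]) cube([120, 120, 1526]);
translate([2026, 171, 0]) cube([120, 120, 1526]);
translate([341, 171, 250]) cube([1685, 120, 99]);
translate([341, 171, 1283]) cube([1685, 120, 99]);
translate([412, 291, 76]) cube([90, 23, 1412]);
translate([573, 291, 76]) cube([90, 23, 1412]);
translate([734, 291, 76]) cube([90, 23, 1412]);
translate([895, 291, 76]) cube([90, 23, 1412]);
translate([1056, 291, 76]) cube([90, 23, 1412]);
translate([1217, 291, 76]) cube([90, 23, 1412]);
translate([1378, 291, 76]) cube([90, 23, 1412]);
translate([1539, 291, 76]) cube([90, 23, 1412]);
translate([1700, 291, 76]) cube([90, 23, 1412]);
translate([1861, 291, 76]) cube([90, 23, 1412]);


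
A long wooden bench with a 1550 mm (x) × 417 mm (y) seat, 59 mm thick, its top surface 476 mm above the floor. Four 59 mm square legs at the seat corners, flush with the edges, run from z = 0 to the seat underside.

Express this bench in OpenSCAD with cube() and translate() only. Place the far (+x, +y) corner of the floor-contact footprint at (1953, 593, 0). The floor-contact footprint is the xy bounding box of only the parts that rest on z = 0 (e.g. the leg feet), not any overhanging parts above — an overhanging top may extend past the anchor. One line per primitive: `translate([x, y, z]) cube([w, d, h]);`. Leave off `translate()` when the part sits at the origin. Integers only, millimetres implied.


translate([403, 176, 417]) cube([1550, 417, 59]);
translate([403, 176, 0]) cube([59, 59, 417]);
translate([403, 534, 0]) cube([59, 59, 417]);
translate([1894, 176, 0]) cube([59, 59, 417]);
translate([1894, 534, 0]) cube([59, 59, 417]);


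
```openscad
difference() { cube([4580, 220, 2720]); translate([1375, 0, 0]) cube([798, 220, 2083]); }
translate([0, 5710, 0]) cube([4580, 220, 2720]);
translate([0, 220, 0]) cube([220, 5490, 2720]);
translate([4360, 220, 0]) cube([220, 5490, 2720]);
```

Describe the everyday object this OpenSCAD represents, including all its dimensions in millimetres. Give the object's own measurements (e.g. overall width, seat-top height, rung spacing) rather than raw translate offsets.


A single room: four walls, each 2720 mm tall and 220 mm thick, enclosing an outside footprint 4580×5930 mm (x × y), no floor or roof. The front and back walls (−y and +y sides) run the full x-width; the side walls fit between their inner faces. A door opening 798 mm wide and 2083 mm tall is cut through the front wall from the floor up, its −x edge 1375 mm from the wall's −x end.


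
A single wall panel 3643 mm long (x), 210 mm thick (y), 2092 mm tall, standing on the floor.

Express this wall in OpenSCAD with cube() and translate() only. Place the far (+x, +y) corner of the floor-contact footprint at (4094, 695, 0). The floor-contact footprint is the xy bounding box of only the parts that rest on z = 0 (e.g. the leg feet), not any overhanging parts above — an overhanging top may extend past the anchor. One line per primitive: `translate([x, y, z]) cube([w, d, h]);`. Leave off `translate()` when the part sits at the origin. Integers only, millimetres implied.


translate([451, 485, 0]) cube([3643, 210, 2092]);


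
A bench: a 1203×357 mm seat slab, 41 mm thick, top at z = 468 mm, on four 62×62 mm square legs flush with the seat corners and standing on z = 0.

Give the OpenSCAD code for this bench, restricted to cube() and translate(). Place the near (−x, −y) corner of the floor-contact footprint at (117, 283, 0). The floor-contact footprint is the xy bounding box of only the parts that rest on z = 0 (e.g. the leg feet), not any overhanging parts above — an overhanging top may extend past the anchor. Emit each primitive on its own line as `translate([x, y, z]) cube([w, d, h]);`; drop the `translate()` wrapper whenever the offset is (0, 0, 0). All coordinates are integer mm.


translate([117, 283, 427]) cube([1203, 357, 41]);
translate([117, 283, 0]) cube([62, 62, 427]);
translate([117, 578, 0]) cube([62, 62, 427]);
translate([1258, 283, 0]) cube([62, 62, 427]);
translate([1258, 578, 0]) cube([62, 62, 427]);


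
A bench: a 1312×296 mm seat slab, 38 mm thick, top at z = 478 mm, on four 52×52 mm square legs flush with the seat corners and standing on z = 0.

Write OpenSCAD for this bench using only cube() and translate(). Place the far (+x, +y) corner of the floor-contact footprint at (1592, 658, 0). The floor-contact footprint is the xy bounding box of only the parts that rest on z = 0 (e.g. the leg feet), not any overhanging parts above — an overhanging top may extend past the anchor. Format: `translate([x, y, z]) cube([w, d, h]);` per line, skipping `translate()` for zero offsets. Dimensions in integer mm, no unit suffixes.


translate([280, 362, 440]) cube([1312, 296, 38]);
translate([280, 362, 0]) cube([52, 52, 440]);
translate([280, 606, 0]) cube([52, 52, 440]);
translate([1540, 362, 0]) cube([52, 52, 440]);
translate([1540, 606, 0]) cube([52, 52, 440]);


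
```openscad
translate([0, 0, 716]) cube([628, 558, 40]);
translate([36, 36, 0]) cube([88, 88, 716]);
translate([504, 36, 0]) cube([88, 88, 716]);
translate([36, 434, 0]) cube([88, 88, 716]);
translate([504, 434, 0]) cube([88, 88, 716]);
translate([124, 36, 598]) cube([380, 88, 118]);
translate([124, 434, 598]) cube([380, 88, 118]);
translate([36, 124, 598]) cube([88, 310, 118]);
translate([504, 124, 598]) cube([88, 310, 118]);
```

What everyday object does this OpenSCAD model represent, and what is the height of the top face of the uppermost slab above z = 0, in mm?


A table. The table height is 756 mm.

A 628×558×40 slab sits at z = 716 on four 88 mm square posts — a table. The top surface is at 716 + 40 = 756 mm.


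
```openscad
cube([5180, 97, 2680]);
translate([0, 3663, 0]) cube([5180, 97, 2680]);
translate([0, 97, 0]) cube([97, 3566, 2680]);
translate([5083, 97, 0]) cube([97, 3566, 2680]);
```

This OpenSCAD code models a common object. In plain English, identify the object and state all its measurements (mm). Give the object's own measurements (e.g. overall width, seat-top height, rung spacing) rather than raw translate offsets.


The wall frame of a small rectangular building: four walls, each 2680 mm tall and 97 mm thick, enclosing a footprint 5180 mm (x) by 3760 mm (y) outside-to-outside, with no floor or roof. The front and back walls (the −y and +y sides) span the full width; the two side walls fit between them.


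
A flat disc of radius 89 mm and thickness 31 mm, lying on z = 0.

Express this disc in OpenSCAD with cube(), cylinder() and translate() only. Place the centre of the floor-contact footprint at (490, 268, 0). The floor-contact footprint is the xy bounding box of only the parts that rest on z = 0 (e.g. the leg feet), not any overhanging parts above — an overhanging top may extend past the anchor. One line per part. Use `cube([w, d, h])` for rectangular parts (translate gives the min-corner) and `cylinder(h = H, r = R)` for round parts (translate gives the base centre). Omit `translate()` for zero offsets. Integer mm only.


translate([490, 268, 0]) cylinder(h = 31, r = 89);


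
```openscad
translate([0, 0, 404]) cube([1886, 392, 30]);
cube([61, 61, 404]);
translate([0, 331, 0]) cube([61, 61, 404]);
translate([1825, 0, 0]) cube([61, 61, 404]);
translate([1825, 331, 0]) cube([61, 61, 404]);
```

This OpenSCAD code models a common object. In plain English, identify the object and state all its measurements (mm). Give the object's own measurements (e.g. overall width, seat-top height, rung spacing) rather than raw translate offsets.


A bench: a 1886×392 mm seat slab, 30 mm thick, top at z = 434 mm, on four 61×61 mm square legs flush with the seat corners and standing on z = 0.


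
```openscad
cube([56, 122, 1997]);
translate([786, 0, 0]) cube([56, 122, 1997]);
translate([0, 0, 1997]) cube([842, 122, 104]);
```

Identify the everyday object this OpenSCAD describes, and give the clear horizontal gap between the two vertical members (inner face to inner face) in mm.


A door frame. The clear opening width is 730 mm.

Two 1997 mm tall posts with a header on top — a door frame. The left jamb is 56 mm wide at x = 0; the right jamb starts at x = 786. The clear opening is 786 − 56 = 730 mm.


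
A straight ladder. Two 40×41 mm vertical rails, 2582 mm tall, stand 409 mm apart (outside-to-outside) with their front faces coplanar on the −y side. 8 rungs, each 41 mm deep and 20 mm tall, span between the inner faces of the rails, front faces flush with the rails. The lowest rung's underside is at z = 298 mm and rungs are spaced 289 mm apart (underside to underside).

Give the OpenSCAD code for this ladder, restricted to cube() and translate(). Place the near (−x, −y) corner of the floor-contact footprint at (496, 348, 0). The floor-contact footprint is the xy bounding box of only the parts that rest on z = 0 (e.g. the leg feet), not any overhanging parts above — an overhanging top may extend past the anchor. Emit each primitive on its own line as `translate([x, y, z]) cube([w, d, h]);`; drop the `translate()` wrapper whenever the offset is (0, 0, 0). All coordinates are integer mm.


translate([496, 348, 0]) cube([40, 41, 2582]);
translate([865, 348, 0]) cube([40, 41, 2582]);
translate([536, 348, 298]) cube([329, 41, 20]);
translate([536, 348, 587]) cube([329, 41, 20]);
translate([536, 348, 876]) cube([329, 41, 20]);
translate([536, 348, 1165]) cube([329, 41, 20]);
translate([536, 348, 1454]) cube([329, 41, 20]);
translate([536, 348, 1743]) cube([329, 41, 20]);
translate([536, 348, 2032]) cube([329, 41, 20]);
translate([536, 348, 2321]) cube([329, 41, 20]);


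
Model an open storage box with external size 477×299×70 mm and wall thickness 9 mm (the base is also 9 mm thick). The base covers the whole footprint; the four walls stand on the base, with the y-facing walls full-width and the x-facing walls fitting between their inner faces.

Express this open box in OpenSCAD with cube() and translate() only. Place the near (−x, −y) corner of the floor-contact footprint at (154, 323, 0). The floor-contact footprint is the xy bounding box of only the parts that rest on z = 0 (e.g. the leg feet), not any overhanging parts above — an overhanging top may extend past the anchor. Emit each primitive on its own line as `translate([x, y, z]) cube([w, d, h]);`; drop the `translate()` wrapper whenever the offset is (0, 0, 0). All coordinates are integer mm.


translate([154, 323, 0]) cube([477, 299, 9]);
translate([154, 323, 9]) cube([477, 9, 61]);
translate([154, 613, 9]) cube([477, 9, 61]);
translate([154, 332, 9]) cube([9, 281, 61]);
translate([622, 332, 9]) cube([9, 281, 61]);


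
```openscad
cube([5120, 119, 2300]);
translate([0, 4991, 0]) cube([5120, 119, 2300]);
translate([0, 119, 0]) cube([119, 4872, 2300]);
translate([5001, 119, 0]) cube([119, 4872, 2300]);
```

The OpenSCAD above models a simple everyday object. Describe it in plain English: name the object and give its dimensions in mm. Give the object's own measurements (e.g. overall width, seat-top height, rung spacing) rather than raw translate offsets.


The wall frame of a small rectangular building: four walls, each 2300 mm tall and 119 mm thick, enclosing a footprint 5120 mm (x) by 5110 mm (y) outside-to-outside, with no floor or roof. The front and back walls (the −y and +y sides) span the full width; the two side walls fit between them.


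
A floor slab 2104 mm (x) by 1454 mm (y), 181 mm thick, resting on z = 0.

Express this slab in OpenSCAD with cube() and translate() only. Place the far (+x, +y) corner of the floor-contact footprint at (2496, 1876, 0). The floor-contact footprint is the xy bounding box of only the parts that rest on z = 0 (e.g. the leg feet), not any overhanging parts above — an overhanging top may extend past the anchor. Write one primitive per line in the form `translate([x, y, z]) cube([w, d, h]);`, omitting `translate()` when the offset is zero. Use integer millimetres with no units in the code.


translate([392, 422, 0]) cube([2104, 1454, 181]);


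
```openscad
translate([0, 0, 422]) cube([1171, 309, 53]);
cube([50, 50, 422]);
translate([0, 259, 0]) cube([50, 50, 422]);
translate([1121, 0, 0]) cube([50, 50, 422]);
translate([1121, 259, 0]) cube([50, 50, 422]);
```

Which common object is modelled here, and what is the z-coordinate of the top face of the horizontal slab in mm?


A bench. The seat-top height is 475 mm.

A long slab on four corner posts — a bench. The slab sits at z = 422 with thickness 53, so the top is 422 + 53 = 475 mm.


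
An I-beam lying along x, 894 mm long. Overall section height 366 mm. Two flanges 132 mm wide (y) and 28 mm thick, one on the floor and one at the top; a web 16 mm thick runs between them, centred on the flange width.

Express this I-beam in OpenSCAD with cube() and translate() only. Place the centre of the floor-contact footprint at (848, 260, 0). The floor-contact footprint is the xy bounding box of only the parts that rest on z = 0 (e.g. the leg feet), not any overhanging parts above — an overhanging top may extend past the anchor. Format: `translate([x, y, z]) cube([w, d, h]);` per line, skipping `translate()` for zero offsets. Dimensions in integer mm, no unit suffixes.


translate([401, 194, 0]) cube([894, 132, 28]);
translate([401, 252, 28]) cube([894, 16, 310]);
translate([401, 194, 338]) cube([894, 132, 28]);


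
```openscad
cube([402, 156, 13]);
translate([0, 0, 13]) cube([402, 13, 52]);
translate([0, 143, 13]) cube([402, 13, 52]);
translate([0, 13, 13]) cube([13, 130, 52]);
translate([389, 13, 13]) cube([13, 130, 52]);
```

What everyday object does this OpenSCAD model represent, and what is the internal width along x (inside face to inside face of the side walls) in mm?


An open box. The internal width is 376 mm.

A 402×156 base slab with four walls standing on it — an open box. The base is 402 mm wide and the walls are 13 mm thick, so the internal width is 402 − 2 × 13 = 376 mm.


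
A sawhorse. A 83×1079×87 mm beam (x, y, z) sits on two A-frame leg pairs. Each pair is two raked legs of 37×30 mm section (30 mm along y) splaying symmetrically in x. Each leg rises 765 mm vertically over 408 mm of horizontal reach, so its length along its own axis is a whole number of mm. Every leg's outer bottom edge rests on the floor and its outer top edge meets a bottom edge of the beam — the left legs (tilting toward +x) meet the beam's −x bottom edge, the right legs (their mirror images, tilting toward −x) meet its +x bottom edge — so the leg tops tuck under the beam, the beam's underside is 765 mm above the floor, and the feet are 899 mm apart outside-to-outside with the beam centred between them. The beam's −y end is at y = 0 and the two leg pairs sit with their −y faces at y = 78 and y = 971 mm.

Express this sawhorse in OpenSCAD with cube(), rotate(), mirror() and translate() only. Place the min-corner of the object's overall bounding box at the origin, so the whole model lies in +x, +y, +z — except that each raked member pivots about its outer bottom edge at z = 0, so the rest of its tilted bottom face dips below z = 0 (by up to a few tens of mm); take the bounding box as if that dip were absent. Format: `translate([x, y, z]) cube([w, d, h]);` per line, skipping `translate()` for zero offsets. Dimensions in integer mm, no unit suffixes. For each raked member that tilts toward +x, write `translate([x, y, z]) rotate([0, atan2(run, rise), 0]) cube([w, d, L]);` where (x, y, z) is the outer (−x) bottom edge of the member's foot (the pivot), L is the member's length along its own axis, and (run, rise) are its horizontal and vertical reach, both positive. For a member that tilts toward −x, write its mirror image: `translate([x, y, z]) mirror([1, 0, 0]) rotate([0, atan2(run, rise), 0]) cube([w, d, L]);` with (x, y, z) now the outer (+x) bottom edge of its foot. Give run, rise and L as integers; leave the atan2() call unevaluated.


translate([408, 0, 765]) cube([83, 1079, 87]);
translate([0, 78, 0]) rotate([0, atan2(408, 765), 0]) cube([37, 30, 867]);
translate([899, 78, 0]) mirror([1, 0, 0]) rotate([0, atan2(408, 765), 0]) cube([37, 30, 867]);
translate([0, 971, 0]) rotate([0, atan2(408, 765), 0]) cube([37, 30, 867]);
translate([899, 971, 0]) mirror([1, 0, 0]) rotate([0, atan2(408, 765), 0]) cube([37, 30, 867]);


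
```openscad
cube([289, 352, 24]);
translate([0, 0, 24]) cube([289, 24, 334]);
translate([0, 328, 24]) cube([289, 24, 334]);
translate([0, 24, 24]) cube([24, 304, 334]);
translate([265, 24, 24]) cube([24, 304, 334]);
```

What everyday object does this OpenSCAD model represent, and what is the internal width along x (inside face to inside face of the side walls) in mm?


An open box. The internal width is 241 mm.

A 289×352 base slab with four walls standing on it — an open box. The base is 289 mm wide and the walls are 24 mm thick, so the internal width is 289 − 2 × 24 = 241 mm.


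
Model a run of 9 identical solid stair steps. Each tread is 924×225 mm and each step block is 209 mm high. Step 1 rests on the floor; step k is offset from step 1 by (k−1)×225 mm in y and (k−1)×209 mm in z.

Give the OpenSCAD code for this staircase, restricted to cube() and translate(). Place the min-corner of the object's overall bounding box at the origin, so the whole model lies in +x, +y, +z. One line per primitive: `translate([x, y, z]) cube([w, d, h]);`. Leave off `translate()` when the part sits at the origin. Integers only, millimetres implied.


cube([924, 225, 209]);
translate([0, 225, 209]) cube([924, 225, 209]);
translate([0, 450, 418]) cube([924, 225, 209]);
translate([0, 675, 627]) cube([924, 225, 209]);
translate([0, 900, 836]) cube([924, 225, 209]);
translate([0, 1125, 1045]) cube([924, 225, 209]);
translate([0, 1350, 1254]) cube([924, 225, 209]);
translate([0, 1575, 1463]) cube([924, 225, 209]);
translate([0, 1800, 1672]) cube([924, 225, 209]);


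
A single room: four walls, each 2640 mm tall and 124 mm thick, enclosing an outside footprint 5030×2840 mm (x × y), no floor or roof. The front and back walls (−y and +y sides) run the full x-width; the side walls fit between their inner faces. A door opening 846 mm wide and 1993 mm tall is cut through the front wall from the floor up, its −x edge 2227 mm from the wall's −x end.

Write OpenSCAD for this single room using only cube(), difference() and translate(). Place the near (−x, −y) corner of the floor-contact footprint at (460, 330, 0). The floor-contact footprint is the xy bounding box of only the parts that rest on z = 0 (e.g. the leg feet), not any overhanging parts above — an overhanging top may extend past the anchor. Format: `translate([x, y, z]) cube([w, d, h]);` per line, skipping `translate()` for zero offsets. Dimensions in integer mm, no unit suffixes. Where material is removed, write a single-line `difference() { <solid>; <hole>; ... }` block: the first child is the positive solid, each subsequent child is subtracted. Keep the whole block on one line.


difference() { translate([460, 330, 0]) cube([5030, 124, 2640]); translate([2687, 330, 0]) cube([846, 124, 1993]); }
translate([460, 3046, 0]) cube([5030, 124, 2640]);
translate([460, 454, 0]) cube([124, 2592, 2640]);
translate([5366, 454, 0]) cube([124, 2592, 2640]);


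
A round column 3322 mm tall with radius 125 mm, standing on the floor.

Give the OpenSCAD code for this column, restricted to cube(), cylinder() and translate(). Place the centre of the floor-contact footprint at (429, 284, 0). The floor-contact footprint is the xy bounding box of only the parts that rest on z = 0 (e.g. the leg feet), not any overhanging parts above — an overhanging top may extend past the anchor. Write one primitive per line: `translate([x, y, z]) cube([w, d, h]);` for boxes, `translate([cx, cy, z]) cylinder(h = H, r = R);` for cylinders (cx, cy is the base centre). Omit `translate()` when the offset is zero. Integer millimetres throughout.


translate([429, 284, 0]) cylinder(h = 3322, r = 125);


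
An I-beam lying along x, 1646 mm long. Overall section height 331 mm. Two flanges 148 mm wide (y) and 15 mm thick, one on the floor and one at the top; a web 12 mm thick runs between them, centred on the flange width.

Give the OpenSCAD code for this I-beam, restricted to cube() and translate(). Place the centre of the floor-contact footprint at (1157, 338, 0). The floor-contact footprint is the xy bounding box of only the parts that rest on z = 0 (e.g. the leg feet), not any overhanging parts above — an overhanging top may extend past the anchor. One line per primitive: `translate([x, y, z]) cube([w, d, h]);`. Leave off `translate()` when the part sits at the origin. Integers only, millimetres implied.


translate([334, 264, 0]) cube([1646, 148, 15]);
translate([334, 332, 15]) cube([1646, 12, 301]);
translate([334, 264, 316]) cube([1646, 148, 15]);


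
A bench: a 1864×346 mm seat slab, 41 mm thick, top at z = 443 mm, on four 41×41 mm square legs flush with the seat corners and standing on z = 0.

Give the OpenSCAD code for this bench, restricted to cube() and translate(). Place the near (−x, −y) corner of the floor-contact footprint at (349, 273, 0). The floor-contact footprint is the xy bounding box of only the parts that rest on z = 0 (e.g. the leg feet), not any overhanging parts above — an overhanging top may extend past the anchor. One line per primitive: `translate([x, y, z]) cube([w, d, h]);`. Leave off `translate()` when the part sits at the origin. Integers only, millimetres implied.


// leg_h = 443 − 41 = 402
translate([349, 273, 402]) cube([1864, 346, 41]);
translate([349, 273, 0]) cube([41, 41, 402]);
translate([349, 578, 0]) cube([41, 41, 402]);
translate([2172, 273, 0]) cube([41, 41, 402]);
translate([2172, 578, 0]) cube([41, 41, 402]);


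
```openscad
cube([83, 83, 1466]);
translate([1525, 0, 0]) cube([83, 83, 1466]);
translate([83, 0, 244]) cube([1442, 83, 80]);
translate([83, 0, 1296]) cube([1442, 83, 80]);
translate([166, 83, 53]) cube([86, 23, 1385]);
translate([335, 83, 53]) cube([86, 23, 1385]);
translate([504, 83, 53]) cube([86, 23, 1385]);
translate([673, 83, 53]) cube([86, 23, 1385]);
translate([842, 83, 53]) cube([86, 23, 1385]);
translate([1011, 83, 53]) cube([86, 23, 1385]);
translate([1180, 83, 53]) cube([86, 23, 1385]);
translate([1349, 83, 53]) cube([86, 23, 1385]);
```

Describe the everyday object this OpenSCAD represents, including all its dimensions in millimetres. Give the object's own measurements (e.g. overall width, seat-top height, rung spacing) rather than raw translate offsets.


A fence section. Two 83×83 mm posts, 1466 mm tall, stand on the floor with a clear span of 1442 mm between their inner faces. Two horizontal rails of 83×80 mm section span the gap between the posts with their undersides at z = 244 mm and z = 1296 mm, flush with the posts' −y face. 8 pickets, each 86 mm wide, 23 mm thick and 1385 mm tall, are fixed to the +y face of the rails with their bottoms at z = 53 mm, spaced across the span with a 83 mm gap after the −x post and between neighbouring pickets, with 90 mm left before the +x post.
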